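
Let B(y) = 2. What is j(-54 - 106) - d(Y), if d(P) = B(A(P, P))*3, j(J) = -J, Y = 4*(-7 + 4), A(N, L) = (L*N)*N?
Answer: 154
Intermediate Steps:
A(N, L) = L*N**2
Y = -12 (Y = 4*(-3) = -12)
d(P) = 6 (d(P) = 2*3 = 6)
j(-54 - 106) - d(Y) = -(-54 - 106) - 1*6 = -1*(-160) - 6 = 160 - 6 = 154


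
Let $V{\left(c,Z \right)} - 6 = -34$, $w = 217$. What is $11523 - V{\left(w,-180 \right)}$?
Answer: $11551$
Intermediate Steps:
$V{\left(c,Z \right)} = -28$ ($V{\left(c,Z \right)} = 6 - 34 = -28$)
$11523 - V{\left(w,-180 \right)} = 11523 - -28 = 11523 + 28 = 11551$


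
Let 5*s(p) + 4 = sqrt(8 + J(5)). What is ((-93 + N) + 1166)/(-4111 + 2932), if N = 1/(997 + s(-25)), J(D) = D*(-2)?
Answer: (-1073*sqrt(2) + 5344618*I)/(1179*(sqrt(2) - 4981*I)) ≈ -0.91009 + 2.4181e-10*I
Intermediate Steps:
J(D) = -2*D
s(p) = -4/5 + I*sqrt(2)/5 (s(p) = -4/5 + sqrt(8 - 2*5)/5 = -4/5 + sqrt(8 - 10)/5 = -4/5 + sqrt(-2)/5 = -4/5 + (I*sqrt(2))/5 = -4/5 + I*sqrt(2)/5)
N = 1/(4981/5 + I*sqrt(2)/5) (N = 1/(997 + (-4/5 + I*sqrt(2)/5)) = 1/(4981/5 + I*sqrt(2)/5) ≈ 0.0010038 - 2.85e-7*I)
((-93 + N) + 1166)/(-4111 + 2932) = ((-93 + (24905/24810363 - 5*I*sqrt(2)/24810363)) + 1166)/(-4111 + 2932) = ((-2307338854/24810363 - 5*I*sqrt(2)/24810363) + 1166)/(-1179) = (26621544404/24810363 - 5*I*sqrt(2)/24810363)*(-1/1179) = -26621544404/29251417977 + 5*I*sqrt(2)/29251417977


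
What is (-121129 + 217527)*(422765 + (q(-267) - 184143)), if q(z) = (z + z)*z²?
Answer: -3646707806192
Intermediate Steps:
q(z) = 2*z³ (q(z) = (2*z)*z² = 2*z³)
(-121129 + 217527)*(422765 + (q(-267) - 184143)) = (-121129 + 217527)*(422765 + (2*(-267)³ - 184143)) = 96398*(422765 + (2*(-19034163) - 184143)) = 96398*(422765 + (-38068326 - 184143)) = 96398*(422765 - 38252469) = 96398*(-37829704) = -3646707806192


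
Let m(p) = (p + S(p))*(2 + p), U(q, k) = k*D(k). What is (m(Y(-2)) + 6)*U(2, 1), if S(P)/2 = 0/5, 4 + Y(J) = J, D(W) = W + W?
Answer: 60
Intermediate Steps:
D(W) = 2*W
Y(J) = -4 + J
U(q, k) = 2*k² (U(q, k) = k*(2*k) = 2*k²)
S(P) = 0 (S(P) = 2*(0/5) = 2*(0*(⅕)) = 2*0 = 0)
m(p) = p*(2 + p) (m(p) = (p + 0)*(2 + p) = p*(2 + p))
(m(Y(-2)) + 6)*U(2, 1) = ((-4 - 2)*(2 + (-4 - 2)) + 6)*(2*1²) = (-6*(2 - 6) + 6)*(2*1) = (-6*(-4) + 6)*2 = (24 + 6)*2 = 30*2 = 60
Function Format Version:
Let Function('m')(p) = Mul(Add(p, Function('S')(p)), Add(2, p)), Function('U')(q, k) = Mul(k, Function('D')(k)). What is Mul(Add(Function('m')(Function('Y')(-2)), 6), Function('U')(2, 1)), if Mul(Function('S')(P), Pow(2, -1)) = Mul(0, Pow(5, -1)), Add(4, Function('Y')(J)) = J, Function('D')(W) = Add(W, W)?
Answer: 60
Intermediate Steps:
Function('D')(W) = Mul(2, W)
Function('Y')(J) = Add(-4, J)
Function('U')(q, k) = Mul(2, Pow(k, 2)) (Function('U')(q, k) = Mul(k, Mul(2, k)) = Mul(2, Pow(k, 2)))
Function('S')(P) = 0 (Function('S')(P) = Mul(2, Mul(0, Pow(5, -1))) = Mul(2, Mul(0, Rational(1, 5))) = Mul(2, 0) = 0)
Function('m')(p) = Mul(p, Add(2, p)) (Function('m')(p) = Mul(Add(p, 0), Add(2, p)) = Mul(p, Add(2, p)))
Mul(Add(Function('m')(Function('Y')(-2)), 6), Function('U')(2, 1)) = Mul(Add(Mul(Add(-4, -2), Add(2, Add(-4, -2))), 6), Mul(2, Pow(1, 2))) = Mul(Add(Mul(-6, Add(2, -6)), 6), Mul(2, 1)) = Mul(Add(Mul(-6, -4), 6), 2) = Mul(Add(24, 6), 2) = Mul(30, 2) = 60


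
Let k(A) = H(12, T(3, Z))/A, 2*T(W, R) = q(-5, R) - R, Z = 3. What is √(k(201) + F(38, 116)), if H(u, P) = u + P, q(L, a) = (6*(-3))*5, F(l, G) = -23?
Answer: 3*I*√46230/134 ≈ 4.8137*I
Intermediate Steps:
q(L, a) = -90 (q(L, a) = -18*5 = -90)
T(W, R) = -45 - R/2 (T(W, R) = (-90 - R)/2 = -45 - R/2)
H(u, P) = P + u
k(A) = -69/(2*A) (k(A) = ((-45 - ½*3) + 12)/A = ((-45 - 3/2) + 12)/A = (-93/2 + 12)/A = -69/(2*A))
√(k(201) + F(38, 116)) = √(-69/2/201 - 23) = √(-69/2*1/201 - 23) = √(-23/134 - 23) = √(-3105/134) = 3*I*√46230/134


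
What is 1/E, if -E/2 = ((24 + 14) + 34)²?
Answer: -1/10368 ≈ -9.6451e-5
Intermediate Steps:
E = -10368 (E = -2*((24 + 14) + 34)² = -2*(38 + 34)² = -2*72² = -2*5184 = -10368)
1/E = 1/(-10368) = -1/10368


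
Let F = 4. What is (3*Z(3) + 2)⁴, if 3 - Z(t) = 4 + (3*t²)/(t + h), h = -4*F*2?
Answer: 7311616/707281 ≈ 10.338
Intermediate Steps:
h = -32 (h = -4*4*2 = -16*2 = -32)
Z(t) = -1 - 3*t²/(-32 + t) (Z(t) = 3 - (4 + (3*t²)/(t - 32)) = 3 - (4 + (3*t²)/(-32 + t)) = 3 - (4 + 3*t²/(-32 + t)) = 3 + (-4 - 3*t²/(-32 + t)) = -1 - 3*t²/(-32 + t))
(3*Z(3) + 2)⁴ = (3*((32 - 1*3 - 3*3²)/(-32 + 3)) + 2)⁴ = (3*((32 - 3 - 3*9)/(-29)) + 2)⁴ = (3*(-(32 - 3 - 27)/29) + 2)⁴ = (3*(-1/29*2) + 2)⁴ = (3*(-2/29) + 2)⁴ = (-6/29 + 2)⁴ = (52/29)⁴ = 7311616/707281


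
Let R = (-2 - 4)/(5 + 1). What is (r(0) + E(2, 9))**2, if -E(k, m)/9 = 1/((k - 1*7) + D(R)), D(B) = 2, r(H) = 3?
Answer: 36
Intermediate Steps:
R = -1 (R = -6/6 = -6*1/6 = -1)
E(k, m) = -9/(-5 + k) (E(k, m) = -9/((k - 1*7) + 2) = -9/((k - 7) + 2) = -9/((-7 + k) + 2) = -9/(-5 + k))
(r(0) + E(2, 9))**2 = (3 - 9/(-5 + 2))**2 = (3 - 9/(-3))**2 = (3 - 9*(-1/3))**2 = (3 + 3)**2 = 6**2 = 36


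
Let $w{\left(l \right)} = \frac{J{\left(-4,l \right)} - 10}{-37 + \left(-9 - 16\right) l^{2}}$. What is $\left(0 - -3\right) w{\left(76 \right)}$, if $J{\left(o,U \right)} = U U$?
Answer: $- \frac{17298}{144437} \approx -0.11976$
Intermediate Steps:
$J{\left(o,U \right)} = U^{2}$
$w{\left(l \right)} = \frac{-10 + l^{2}}{-37 - 25 l^{2}}$ ($w{\left(l \right)} = \frac{l^{2} - 10}{-37 + \left(-9 - 16\right) l^{2}} = \frac{-10 + l^{2}}{-37 - 25 l^{2}}$)
$\left(0 - -3\right) w{\left(76 \right)} = \left(0 - -3\right) \frac{10 - 76^{2}}{37 + 25 \cdot 76^{2}} = \left(0 + 3\right) \frac{10 - 5776}{37 + 25 \cdot 5776} = 3 \frac{10 - 5776}{37 + 144400} = 3 \cdot \frac{1}{144437} \left(-5766\right) = 3 \left(- \frac{5766}{144437}\right) = - \frac{17298}{144437}$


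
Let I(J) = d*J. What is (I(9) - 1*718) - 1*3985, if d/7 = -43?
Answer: -7412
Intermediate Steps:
d = -301 (d = 7*(-43) = -301)
I(J) = -301*J
(I(9) - 1*718) - 1*3985 = (-301*9 - 1*718) - 1*3985 = (-2709 - 718) - 3985 = -3427 - 3985 = -7412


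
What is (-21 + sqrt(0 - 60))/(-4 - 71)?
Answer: 7/25 - 2*I*sqrt(15)/75 ≈ 0.28 - 0.10328*I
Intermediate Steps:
(-21 + sqrt(0 - 60))/(-4 - 71) = (-21 + sqrt(-60))/(-75) = -(-21 + 2*I*sqrt(15))/75 = 7/25 - 2*I*sqrt(15)/75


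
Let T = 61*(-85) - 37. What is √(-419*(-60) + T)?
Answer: √19918 ≈ 141.13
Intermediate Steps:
T = -5222 (T = -5185 - 37 = -5222)
√(-419*(-60) + T) = √(-419*(-60) - 5222) = √(25140 - 5222) = √19918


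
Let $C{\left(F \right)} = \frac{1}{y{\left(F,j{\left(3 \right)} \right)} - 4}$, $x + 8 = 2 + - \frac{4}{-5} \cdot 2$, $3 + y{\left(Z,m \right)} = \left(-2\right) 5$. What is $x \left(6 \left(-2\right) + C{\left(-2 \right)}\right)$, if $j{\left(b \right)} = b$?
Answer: $\frac{902}{17} \approx 53.059$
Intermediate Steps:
$y{\left(Z,m \right)} = -13$ ($y{\left(Z,m \right)} = -3 - 10 = -13$)
$x = - \frac{22}{5}$ ($x = -8 + \left(2 + - \frac{4}{-5} \cdot 2\right) = -8 + \left(2 + \left(-4\right) \left(- \frac{1}{5}\right) 2\right) = -8 + \left(2 + \frac{4}{5} \cdot 2\right) = -8 + \left(2 + \frac{8}{5}\right) = -8 + \frac{18}{5} = - \frac{22}{5} \approx -4.4$)
$C{\left(F \right)} = - \frac{1}{17}$ ($C{\left(F \right)} = \frac{1}{-13 - 4} = \frac{1}{-17} = - \frac{1}{17}$)
$x \left(6 \left(-2\right) + C{\left(-2 \right)}\right) = - \frac{22 \left(6 \left(-2\right) - \frac{1}{17}\right)}{5} = - \frac{22 \left(-12 - \frac{1}{17}\right)}{5} = \left(- \frac{22}{5}\right) \left(- \frac{205}{17}\right) = \frac{902}{17}$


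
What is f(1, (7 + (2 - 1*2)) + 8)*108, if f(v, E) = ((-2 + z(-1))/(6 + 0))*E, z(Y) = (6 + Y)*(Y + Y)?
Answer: -3240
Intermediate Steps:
z(Y) = 2*Y*(6 + Y) (z(Y) = (6 + Y)*(2*Y) = 2*Y*(6 + Y))
f(v, E) = -2*E (f(v, E) = ((-2 + 2*(-1)*(6 - 1))/(6 + 0))*E = ((-2 + 2*(-1)*5)/6)*E = ((-2 - 10)*(1/6))*E = (-12*1/6)*E = -2*E)
f(1, (7 + (2 - 1*2)) + 8)*108 = -2*((7 + (2 - 1*2)) + 8)*108 = -2*((7 + (2 - 2)) + 8)*108 = -2*((7 + 0) + 8)*108 = -2*(7 + 8)*108 = -2*15*108 = -30*108 = -3240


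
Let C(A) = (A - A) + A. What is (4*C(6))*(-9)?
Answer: -216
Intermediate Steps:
C(A) = A (C(A) = 0 + A = A)
(4*C(6))*(-9) = (4*6)*(-9) = 24*(-9) = -216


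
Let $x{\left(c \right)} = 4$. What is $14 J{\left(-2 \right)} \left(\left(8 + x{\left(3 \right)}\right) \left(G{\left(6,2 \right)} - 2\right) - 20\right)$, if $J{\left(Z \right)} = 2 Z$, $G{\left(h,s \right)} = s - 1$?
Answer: $1792$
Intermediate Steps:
$G{\left(h,s \right)} = -1 + s$
$14 J{\left(-2 \right)} \left(\left(8 + x{\left(3 \right)}\right) \left(G{\left(6,2 \right)} - 2\right) - 20\right) = 14 \cdot 2 \left(-2\right) \left(\left(8 + 4\right) \left(\left(-1 + 2\right) - 2\right) - 20\right) = 14 \left(-4\right) \left(12 \left(1 - 2\right) - 20\right) = - 56 \left(12 \left(-1\right) - 20\right) = - 56 \left(-12 - 20\right) = \left(-56\right) \left(-32\right) = 1792$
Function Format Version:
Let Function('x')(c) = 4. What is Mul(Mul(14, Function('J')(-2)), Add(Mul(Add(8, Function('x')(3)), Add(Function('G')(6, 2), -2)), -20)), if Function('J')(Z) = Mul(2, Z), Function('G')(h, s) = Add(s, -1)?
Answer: 1792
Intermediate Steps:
Function('G')(h, s) = Add(-1, s)
Mul(Mul(14, Function('J')(-2)), Add(Mul(Add(8, Function('x')(3)), Add(Function('G')(6, 2), -2)), -20)) = Mul(Mul(14, Mul(2, -2)), Add(Mul(Add(8, 4), Add(Add(-1, 2), -2)), -20)) = Mul(Mul(14, -4), Add(Mul(12, Add(1, -2)), -20)) = Mul(-56, Add(Mul(12, -1), -20)) = Mul(-56, Add(-12, -20)) = Mul(-56, -32) = 1792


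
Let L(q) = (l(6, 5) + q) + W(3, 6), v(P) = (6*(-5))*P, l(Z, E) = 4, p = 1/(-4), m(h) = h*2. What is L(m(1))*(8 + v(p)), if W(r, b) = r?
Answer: 279/2 ≈ 139.50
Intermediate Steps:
m(h) = 2*h
p = -¼ ≈ -0.25000
v(P) = -30*P
L(q) = 7 + q (L(q) = (4 + q) + 3 = 7 + q)
L(m(1))*(8 + v(p)) = (7 + 2*1)*(8 - 30*(-¼)) = (7 + 2)*(8 + 15/2) = 9*(31/2) = 279/2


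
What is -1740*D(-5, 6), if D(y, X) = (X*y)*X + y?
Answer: 321900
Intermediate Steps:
D(y, X) = y + y*X**2 (D(y, X) = y*X**2 + y = y + y*X**2)
-1740*D(-5, 6) = -(-8700)*(1 + 6**2) = -(-8700)*(1 + 36) = -(-8700)*37 = -1740*(-185) = 321900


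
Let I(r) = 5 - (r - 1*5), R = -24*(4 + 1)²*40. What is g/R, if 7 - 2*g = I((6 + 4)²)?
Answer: -97/48000 ≈ -0.0020208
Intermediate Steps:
R = -24000 (R = -24*5²*40 = -24*25*40 = -600*40 = -24000)
I(r) = 10 - r (I(r) = 5 - (r - 5) = 5 - (-5 + r) = 5 + (5 - r) = 10 - r)
g = 97/2 (g = 7/2 - (10 - (6 + 4)²)/2 = 7/2 - (10 - 1*10²)/2 = 7/2 - (10 - 1*100)/2 = 7/2 - (10 - 100)/2 = 7/2 - ½*(-90) = 7/2 + 45 = 97/2 ≈ 48.500)
g/R = (97/2)/(-24000) = (97/2)*(-1/24000) = -97/48000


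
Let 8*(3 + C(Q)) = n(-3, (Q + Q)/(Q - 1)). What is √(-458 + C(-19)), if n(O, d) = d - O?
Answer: I*√184155/20 ≈ 21.457*I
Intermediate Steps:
C(Q) = -21/8 + Q/(4*(-1 + Q)) (C(Q) = -3 + ((Q + Q)/(Q - 1) - 1*(-3))/8 = -3 + ((2*Q)/(-1 + Q) + 3)/8 = -3 + (2*Q/(-1 + Q) + 3)/8 = -3 + (3 + 2*Q/(-1 + Q))/8 = -3 + (3/8 + Q/(4*(-1 + Q))) = -21/8 + Q/(4*(-1 + Q)))
√(-458 + C(-19)) = √(-458 + (21 - 19*(-19))/(8*(-1 - 19))) = √(-458 + (⅛)*(21 + 361)/(-20)) = √(-458 + (⅛)*(-1/20)*382) = √(-458 - 191/80) = √(-36831/80) = I*√184155/20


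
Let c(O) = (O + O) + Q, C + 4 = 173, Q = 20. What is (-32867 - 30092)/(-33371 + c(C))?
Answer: 62959/33013 ≈ 1.9071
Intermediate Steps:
C = 169 (C = -4 + 173 = 169)
c(O) = 20 + 2*O (c(O) = (O + O) + 20 = 2*O + 20 = 20 + 2*O)
(-32867 - 30092)/(-33371 + c(C)) = (-32867 - 30092)/(-33371 + (20 + 2*169)) = -62959/(-33371 + (20 + 338)) = -62959/(-33371 + 358) = -62959/(-33013) = -62959*(-1/33013) = 62959/33013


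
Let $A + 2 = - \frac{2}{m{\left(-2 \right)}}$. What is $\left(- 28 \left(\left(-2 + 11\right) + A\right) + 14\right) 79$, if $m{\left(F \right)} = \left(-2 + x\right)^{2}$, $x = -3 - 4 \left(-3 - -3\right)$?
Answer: $- \frac{355026}{25} \approx -14201.0$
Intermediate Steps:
$x = -3$ ($x = -3 - 4 \left(-3 + 3\right) = -3 - 0 = -3 + 0 = -3$)
$m{\left(F \right)} = 25$ ($m{\left(F \right)} = \left(-2 - 3\right)^{2} = \left(-5\right)^{2} = 25$)
$A = - \frac{52}{25}$ ($A = -2 - \frac{2}{25} = - \frac{52}{25} \approx -2.08$)
$\left(- 28 \left(\left(-2 + 11\right) + A\right) + 14\right) 79 = \left(- 28 \left(\left(-2 + 11\right) - \frac{52}{25}\right) + 14\right) 79 = \left(- 28 \left(9 - \frac{52}{25}\right) + 14\right) 79 = \left(\left(-28\right) \frac{173}{25} + 14\right) 79 = \left(- \frac{4844}{25} + 14\right) 79 = \left(- \frac{4494}{25}\right) 79 = - \frac{355026}{25}$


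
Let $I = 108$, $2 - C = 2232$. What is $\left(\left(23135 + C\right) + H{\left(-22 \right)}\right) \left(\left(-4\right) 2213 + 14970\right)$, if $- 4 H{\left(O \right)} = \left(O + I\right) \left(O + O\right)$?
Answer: $133684418$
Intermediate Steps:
$C = -2230$ ($C = 2 - 2232 = -2230$)
$H{\left(O \right)} = - \frac{O \left(108 + O\right)}{2}$ ($H{\left(O \right)} = - \frac{\left(O + 108\right) \left(O + O\right)}{4} = - \frac{\left(108 + O\right) 2 O}{4} = - \frac{2 O \left(108 + O\right)}{4} = - \frac{O \left(108 + O\right)}{2}$)
$\left(\left(23135 + C\right) + H{\left(-22 \right)}\right) \left(\left(-4\right) 2213 + 14970\right) = \left(\left(23135 - 2230\right) - - 11 \left(108 - 22\right)\right) \left(\left(-4\right) 2213 + 14970\right) = \left(20905 - \left(-11\right) 86\right) \left(-8852 + 14970\right) = \left(20905 + 946\right) 6118 = 21851 \cdot 6118 = 133684418$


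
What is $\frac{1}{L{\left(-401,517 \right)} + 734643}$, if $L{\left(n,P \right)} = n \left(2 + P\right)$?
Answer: $\frac{1}{526524} \approx 1.8992 \cdot 10^{-6}$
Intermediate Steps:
$\frac{1}{L{\left(-401,517 \right)} + 734643} = \frac{1}{- 401 \left(2 + 517\right) + 734643} = \frac{1}{\left(-401\right) 519 + 734643} = \frac{1}{-208119 + 734643} = \frac{1}{526524}$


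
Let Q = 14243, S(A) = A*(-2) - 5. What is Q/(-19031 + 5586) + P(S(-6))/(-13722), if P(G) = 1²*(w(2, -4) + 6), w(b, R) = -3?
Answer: -65160927/61497430 ≈ -1.0596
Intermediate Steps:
S(A) = -5 - 2*A (S(A) = -2*A - 5 = -5 - 2*A)
P(G) = 3 (P(G) = 1²*(-3 + 6) = 1*3 = 3)
Q/(-19031 + 5586) + P(S(-6))/(-13722) = 14243/(-19031 + 5586) + 3/(-13722) = 14243/(-13445) + 3*(-1/13722) = 14243*(-1/13445) - 1/4574 = -14243/13445 - 1/4574 = -65160927/61497430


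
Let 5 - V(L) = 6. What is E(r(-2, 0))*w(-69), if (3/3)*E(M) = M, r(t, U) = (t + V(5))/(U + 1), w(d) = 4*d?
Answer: 828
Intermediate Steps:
V(L) = -1 (V(L) = 5 - 1*6 = 5 - 6 = -1)
r(t, U) = (-1 + t)/(1 + U) (r(t, U) = (t - 1)/(U + 1) = (-1 + t)/(1 + U))
E(M) = M
E(r(-2, 0))*w(-69) = ((-1 - 2)/(1 + 0))*(4*(-69)) = (-3/1)*(-276) = (1*(-3))*(-276) = -3*(-276) = 828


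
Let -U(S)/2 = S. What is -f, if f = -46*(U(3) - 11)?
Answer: -782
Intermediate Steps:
U(S) = -2*S
f = 782 (f = -46*(-2*3 - 11) = -46*(-6 - 11) = -46*(-17) = 782)
-f = -1*782 = -782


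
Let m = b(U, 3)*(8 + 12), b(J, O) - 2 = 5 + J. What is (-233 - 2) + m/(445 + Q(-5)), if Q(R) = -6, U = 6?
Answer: -102905/439 ≈ -234.41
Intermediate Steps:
b(J, O) = 7 + J (b(J, O) = 2 + (5 + J) = 7 + J)
m = 260 (m = (7 + 6)*(8 + 12) = 13*20 = 260)
(-233 - 2) + m/(445 + Q(-5)) = (-233 - 2) + 260/(445 - 6) = -235 + 260/439 = -102905/439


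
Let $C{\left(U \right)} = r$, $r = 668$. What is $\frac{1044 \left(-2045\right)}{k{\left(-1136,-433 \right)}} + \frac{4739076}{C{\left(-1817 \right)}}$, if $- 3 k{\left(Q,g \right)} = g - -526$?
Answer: $\frac{393269499}{5177} \approx 75965.0$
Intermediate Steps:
$k{\left(Q,g \right)} = - \frac{526}{3} - \frac{g}{3}$ ($k{\left(Q,g \right)} = - \frac{g - -526}{3} = - \frac{g + 526}{3} = - \frac{526 + g}{3} = - \frac{526}{3} - \frac{g}{3}$)
$C{\left(U \right)} = 668$
$\frac{1044 \left(-2045\right)}{k{\left(-1136,-433 \right)}} + \frac{4739076}{C{\left(-1817 \right)}} = \frac{1044 \left(-2045\right)}{- \frac{526}{3} - - \frac{433}{3}} + \frac{4739076}{668} = - \frac{2134980}{- \frac{526}{3} + \frac{433}{3}} + 4739076 \cdot \frac{1}{668} = - \frac{2134980}{-31} + \frac{1184769}{167} = \left(-2134980\right) \left(- \frac{1}{31}\right) + \frac{1184769}{167} = \frac{2134980}{31} + \frac{1184769}{167} = \frac{393269499}{5177}$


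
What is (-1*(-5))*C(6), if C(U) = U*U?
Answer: 180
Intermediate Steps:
C(U) = U²
(-1*(-5))*C(6) = -1*(-5)*6² = 5*36 = 180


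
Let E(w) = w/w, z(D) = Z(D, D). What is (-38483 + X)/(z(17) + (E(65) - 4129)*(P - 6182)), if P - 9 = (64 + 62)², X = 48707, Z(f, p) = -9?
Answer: -3408/13351331 ≈ -0.00025526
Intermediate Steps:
z(D) = -9
P = 15885 (P = 9 + (64 + 62)² = 9 + 126² = 9 + 15876 = 15885)
E(w) = 1
(-38483 + X)/(z(17) + (E(65) - 4129)*(P - 6182)) = (-38483 + 48707)/(-9 + (1 - 4129)*(15885 - 6182)) = 10224/(-9 - 4128*9703) = 10224/(-9 - 40053984) = 10224/(-40053993) = 10224*(-1/40053993) = -3408/13351331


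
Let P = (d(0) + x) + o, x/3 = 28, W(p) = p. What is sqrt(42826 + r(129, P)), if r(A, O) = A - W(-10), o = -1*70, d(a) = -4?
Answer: sqrt(42965) ≈ 207.28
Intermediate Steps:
x = 84 (x = 3*28 = 84)
o = -70
P = 10 (P = (-4 + 84) - 70 = 80 - 70 = 10)
r(A, O) = 10 + A (r(A, O) = A - 1*(-10) = A + 10 = 10 + A)
sqrt(42826 + r(129, P)) = sqrt(42826 + (10 + 129)) = sqrt(42826 + 139) = sqrt(42965)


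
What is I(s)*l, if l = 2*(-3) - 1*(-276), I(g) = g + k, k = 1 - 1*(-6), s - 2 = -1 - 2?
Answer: 1620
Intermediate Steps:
s = -1 (s = 2 + (-1 - 2) = 2 - 3 = -1)
k = 7 (k = 1 + 6 = 7)
I(g) = 7 + g (I(g) = g + 7 = 7 + g)
l = 270 (l = -6 + 276 = 270)
I(s)*l = (7 - 1)*270 = 6*270 = 1620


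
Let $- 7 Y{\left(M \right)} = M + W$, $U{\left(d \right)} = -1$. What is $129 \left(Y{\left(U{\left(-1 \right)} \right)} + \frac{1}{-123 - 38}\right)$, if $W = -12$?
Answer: $\frac{38442}{161} \approx 238.77$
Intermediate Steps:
$Y{\left(M \right)} = \frac{12}{7} - \frac{M}{7}$ ($Y{\left(M \right)} = - \frac{M - 12}{7} = - \frac{-12 + M}{7} = \frac{12}{7} - \frac{M}{7}$)
$129 \left(Y{\left(U{\left(-1 \right)} \right)} + \frac{1}{-123 - 38}\right) = 129 \left(\left(\frac{12}{7} - - \frac{1}{7}\right) + \frac{1}{-123 - 38}\right) = 129 \left(\left(\frac{12}{7} + \frac{1}{7}\right) + \frac{1}{-161}\right) = 129 \left(\frac{13}{7} - \frac{1}{161}\right) = 129 \cdot \frac{298}{161} = \frac{38442}{161}$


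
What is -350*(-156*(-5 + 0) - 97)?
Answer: -239050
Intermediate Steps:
-350*(-156*(-5 + 0) - 97) = -350*(-156*(-5) - 97) = -350*(780 - 97) = -350*683 = -239050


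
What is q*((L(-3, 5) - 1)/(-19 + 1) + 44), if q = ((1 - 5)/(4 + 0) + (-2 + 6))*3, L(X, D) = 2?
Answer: 791/2 ≈ 395.50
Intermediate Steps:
q = 9 (q = (-4/4 + 4)*3 = (-4*¼ + 4)*3 = (-1 + 4)*3 = 3*3 = 9)
q*((L(-3, 5) - 1)/(-19 + 1) + 44) = 9*((2 - 1)/(-19 + 1) + 44) = 9*(1/(-18) + 44) = 9*(1*(-1/18) + 44) = 9*(-1/18 + 44) = 9*(791/18) = 791/2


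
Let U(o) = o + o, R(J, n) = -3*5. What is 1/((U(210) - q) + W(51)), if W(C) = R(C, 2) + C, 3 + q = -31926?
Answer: 1/32385 ≈ 3.0878e-5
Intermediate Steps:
R(J, n) = -15
q = -31929 (q = -3 - 31926 = -31929)
W(C) = -15 + C
U(o) = 2*o
1/((U(210) - q) + W(51)) = 1/((2*210 - 1*(-31929)) + (-15 + 51)) = 1/((420 + 31929) + 36) = 1/(32349 + 36) = 1/32385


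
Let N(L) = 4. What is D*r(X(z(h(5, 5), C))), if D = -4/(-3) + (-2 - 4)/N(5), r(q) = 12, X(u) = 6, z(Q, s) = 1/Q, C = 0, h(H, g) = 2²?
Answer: -2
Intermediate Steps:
h(H, g) = 4
D = -⅙ (D = -4/(-3) + (-2 - 4)/4 = -4*(-⅓) - 6*¼ = 4/3 - 3/2 = -⅙ ≈ -0.16667)
D*r(X(z(h(5, 5), C))) = -⅙*12 = -2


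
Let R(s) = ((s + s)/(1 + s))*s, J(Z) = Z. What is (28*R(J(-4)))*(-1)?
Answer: 896/3 ≈ 298.67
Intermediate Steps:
R(s) = 2*s²/(1 + s) (R(s) = ((2*s)/(1 + s))*s = (2*s/(1 + s))*s = 2*s²/(1 + s))
(28*R(J(-4)))*(-1) = (28*(2*(-4)²/(1 - 4)))*(-1) = (28*(2*16/(-3)))*(-1) = (28*(2*16*(-⅓)))*(-1) = (28*(-32/3))*(-1) = -896/3*(-1) = 896/3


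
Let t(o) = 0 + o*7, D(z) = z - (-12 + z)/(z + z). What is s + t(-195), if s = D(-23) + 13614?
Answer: 562361/46 ≈ 12225.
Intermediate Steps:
D(z) = z - (-12 + z)/(2*z)
t(o) = 7*o (t(o) = 0 + 7*o = 7*o)
s = 625151/46 (s = (-1/2 - 23 + 6/(-23)) + 13614 = (-1/2 - 23 + 6*(-1/23)) + 13614 = (-1/2 - 23 - 6/23) + 13614 = -1093/46 + 13614 = 625151/46 ≈ 13590.)
s + t(-195) = 625151/46 + 7*(-195) = 625151/46 - 1365 = 562361/46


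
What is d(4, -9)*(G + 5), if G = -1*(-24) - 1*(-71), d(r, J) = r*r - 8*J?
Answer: 8800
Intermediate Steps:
d(r, J) = r**2 - 8*J
G = 95 (G = 24 + 71 = 95)
d(4, -9)*(G + 5) = (4**2 - 8*(-9))*(95 + 5) = (16 + 72)*100 = 88*100 = 8800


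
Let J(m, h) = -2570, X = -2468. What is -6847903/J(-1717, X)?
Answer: 6847903/2570 ≈ 2664.6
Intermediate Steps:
-6847903/J(-1717, X) = -6847903/(-2570) = -6847903*(-1/2570) = 6847903/2570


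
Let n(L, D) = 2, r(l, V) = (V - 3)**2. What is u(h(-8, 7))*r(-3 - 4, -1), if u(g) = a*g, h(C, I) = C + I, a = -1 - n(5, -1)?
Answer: 48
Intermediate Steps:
r(l, V) = (-3 + V)**2
a = -3 (a = -1 - 1*2 = -1 - 2 = -3)
u(g) = -3*g
u(h(-8, 7))*r(-3 - 4, -1) = (-3*(-8 + 7))*(-3 - 1)**2 = -3*(-1)*(-4)**2 = 3*16 = 48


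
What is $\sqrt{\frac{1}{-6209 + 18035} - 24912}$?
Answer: $\frac{i \sqrt{43012959406}}{1314} \approx 157.84 i$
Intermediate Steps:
$\sqrt{\frac{1}{-6209 + 18035} - 24912} = \sqrt{\frac{1}{11826} - 24912} = \sqrt{- \frac{294609311}{11826}} = \frac{i \sqrt{43012959406}}{1314}$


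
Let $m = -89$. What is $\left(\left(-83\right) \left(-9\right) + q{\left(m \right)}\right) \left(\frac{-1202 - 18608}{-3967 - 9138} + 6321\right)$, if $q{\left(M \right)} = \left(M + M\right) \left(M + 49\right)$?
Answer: $\frac{130366440701}{2621} \approx 4.9739 \cdot 10^{7}$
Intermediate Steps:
$q{\left(M \right)} = 2 M \left(49 + M\right)$
$\left(\left(-83\right) \left(-9\right) + q{\left(m \right)}\right) \left(\frac{-1202 - 18608}{-3967 - 9138} + 6321\right) = \left(\left(-83\right) \left(-9\right) + 2 \left(-89\right) \left(49 - 89\right)\right) \left(\frac{-1202 - 18608}{-3967 - 9138} + 6321\right) = \left(747 + 2 \left(-89\right) \left(-40\right)\right) \left(- \frac{19810}{-13105} + 6321\right) = \left(747 + 7120\right) \left(\left(-19810\right) \left(- \frac{1}{13105}\right) + 6321\right) = 7867 \left(\frac{3962}{2621} + 6321\right) = 7867 \cdot \frac{16571303}{2621} = \frac{130366440701}{2621}$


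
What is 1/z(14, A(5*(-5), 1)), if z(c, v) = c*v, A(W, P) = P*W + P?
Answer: -1/336 ≈ -0.0029762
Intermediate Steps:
A(W, P) = P + P*W
1/z(14, A(5*(-5), 1)) = 1/(14*(1*(1 + 5*(-5)))) = 1/(14*(1*(1 - 25))) = 1/(14*(1*(-24))) = 1/(14*(-24)) = 1/(-336) = -1/336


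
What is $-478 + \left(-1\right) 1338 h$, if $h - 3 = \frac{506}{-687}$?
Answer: $- \frac{802992}{229} \approx -3506.5$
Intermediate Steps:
$h = \frac{1555}{687}$ ($h = 3 + \frac{506}{-687} = 3 + 506 \left(- \frac{1}{687}\right) = 3 - \frac{506}{687} = \frac{1555}{687} \approx 2.2635$)
$-478 + \left(-1\right) 1338 h = -478 + \left(-1\right) 1338 \cdot \frac{1555}{687} = -478 - \frac{693530}{229} = - \frac{802992}{229}$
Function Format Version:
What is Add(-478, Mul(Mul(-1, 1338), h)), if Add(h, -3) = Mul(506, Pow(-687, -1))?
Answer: Rational(-802992, 229) ≈ -3506.5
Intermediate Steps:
h = Rational(1555, 687) (h = Add(3, Mul(506, Pow(-687, -1))) = Add(3, Mul(506, Rational(-1, 687))) = Add(3, Rational(-506, 687)) = Rational(1555, 687) ≈ 2.2635)
Add(-478, Mul(Mul(-1, 1338), h)) = Add(-478, Mul(Mul(-1, 1338), Rational(1555, 687))) = Add(-478, Mul(-1338, Rational(1555, 687))) = Add(-478, Rational(-693530, 229)) = Rational(-802992, 229)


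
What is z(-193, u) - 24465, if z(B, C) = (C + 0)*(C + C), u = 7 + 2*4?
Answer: -24015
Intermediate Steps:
u = 15 (u = 7 + 8 = 15)
z(B, C) = 2*C² (z(B, C) = C*(2*C) = 2*C²)
z(-193, u) - 24465 = 2*15² - 24465 = 2*225 - 24465 = 450 - 24465 = -24015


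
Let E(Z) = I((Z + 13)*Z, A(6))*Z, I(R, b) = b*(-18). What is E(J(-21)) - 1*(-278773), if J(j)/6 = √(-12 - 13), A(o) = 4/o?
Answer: 278773 - 360*I ≈ 2.7877e+5 - 360.0*I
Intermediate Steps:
I(R, b) = -18*b
J(j) = 30*I (J(j) = 6*√(-12 - 13) = 6*√(-25) = 6*(5*I) = 30*I)
E(Z) = -12*Z (E(Z) = (-72/6)*Z = (-18*⅔)*Z = -12*Z)
E(J(-21)) - 1*(-278773) = -360*I - 1*(-278773) = -360*I + 278773 = 278773 - 360*I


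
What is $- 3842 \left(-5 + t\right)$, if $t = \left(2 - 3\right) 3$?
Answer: $30736$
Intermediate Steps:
$t = -3$ ($t = \left(-1\right) 3 = -3$)
$- 3842 \left(-5 + t\right) = - 3842 \left(-5 - 3\right) = \left(-3842\right) \left(-8\right) = 30736$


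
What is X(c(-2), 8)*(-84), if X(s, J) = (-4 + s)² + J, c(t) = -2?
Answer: -3696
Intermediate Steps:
X(s, J) = J + (-4 + s)²
X(c(-2), 8)*(-84) = (8 + (-4 - 2)²)*(-84) = (8 + (-6)²)*(-84) = (8 + 36)*(-84) = 44*(-84) = -3696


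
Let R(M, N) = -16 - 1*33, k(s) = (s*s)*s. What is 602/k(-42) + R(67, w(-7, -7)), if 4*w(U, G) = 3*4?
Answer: -259351/5292 ≈ -49.008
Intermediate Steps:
k(s) = s³ (k(s) = s²*s = s³)
w(U, G) = 3 (w(U, G) = (3*4)/4 = (¼)*12 = 3)
R(M, N) = -49 (R(M, N) = -16 - 33 = -49)
602/k(-42) + R(67, w(-7, -7)) = 602/((-42)³) - 49 = 602/(-74088) - 49 = 602*(-1/74088) - 49 = -43/5292 - 49 = -259351/5292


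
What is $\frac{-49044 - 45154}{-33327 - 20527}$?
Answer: $\frac{47099}{26927} \approx 1.7491$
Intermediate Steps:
$\frac{-49044 - 45154}{-33327 - 20527} = - \frac{94198}{-53854} = \left(-94198\right) \left(- \frac{1}{53854}\right) = \frac{47099}{26927}$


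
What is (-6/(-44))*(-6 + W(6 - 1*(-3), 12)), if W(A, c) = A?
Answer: 9/22 ≈ 0.40909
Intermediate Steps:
(-6/(-44))*(-6 + W(6 - 1*(-3), 12)) = (-6/(-44))*(-6 + (6 - 1*(-3))) = (-6*(-1/44))*(-6 + (6 + 3)) = 3*(-6 + 9)/22 = (3/22)*3 = 9/22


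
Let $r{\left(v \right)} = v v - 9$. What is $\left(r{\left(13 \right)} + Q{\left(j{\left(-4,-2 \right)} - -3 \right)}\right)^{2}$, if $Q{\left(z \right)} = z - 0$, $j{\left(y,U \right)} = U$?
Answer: $25921$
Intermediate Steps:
$Q{\left(z \right)} = z$ ($Q{\left(z \right)} = z + 0 = z$)
$r{\left(v \right)} = -9 + v^{2}$ ($r{\left(v \right)} = v^{2} - 9 = -9 + v^{2}$)
$\left(r{\left(13 \right)} + Q{\left(j{\left(-4,-2 \right)} - -3 \right)}\right)^{2} = \left(\left(-9 + 13^{2}\right) - -1\right)^{2} = \left(\left(-9 + 169\right) + \left(-2 + 3\right)\right)^{2} = \left(160 + 1\right)^{2} = 161^{2} = 25921$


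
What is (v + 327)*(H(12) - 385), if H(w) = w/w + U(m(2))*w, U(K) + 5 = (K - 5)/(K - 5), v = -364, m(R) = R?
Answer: 15984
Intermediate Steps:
U(K) = -4 (U(K) = -5 + (K - 5)/(K - 5) = -5 + (-5 + K)/(-5 + K) = -5 + 1 = -4)
H(w) = 1 - 4*w (H(w) = w/w - 4*w = 1 - 4*w)
(v + 327)*(H(12) - 385) = (-364 + 327)*((1 - 4*12) - 385) = -37*((1 - 48) - 385) = -37*(-47 - 385) = -37*(-432) = 15984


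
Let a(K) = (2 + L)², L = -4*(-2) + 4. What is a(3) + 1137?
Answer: 1333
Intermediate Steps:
L = 12 (L = 8 + 4 = 12)
a(K) = 196 (a(K) = (2 + 12)² = 14² = 196)
a(3) + 1137 = 196 + 1137 = 1333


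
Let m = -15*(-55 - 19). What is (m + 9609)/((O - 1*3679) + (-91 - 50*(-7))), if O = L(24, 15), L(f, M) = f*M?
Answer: -1191/340 ≈ -3.5029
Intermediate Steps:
L(f, M) = M*f
m = 1110 (m = -15*(-74) = 1110)
O = 360 (O = 15*24 = 360)
(m + 9609)/((O - 1*3679) + (-91 - 50*(-7))) = (1110 + 9609)/((360 - 1*3679) + (-91 - 50*(-7))) = 10719/((360 - 3679) + (-91 + 350)) = 10719/(-3319 + 259) = 10719/(-3060) = 10719*(-1/3060) = -1191/340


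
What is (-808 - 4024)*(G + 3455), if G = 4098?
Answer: -36496096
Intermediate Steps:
(-808 - 4024)*(G + 3455) = (-808 - 4024)*(4098 + 3455) = -4832*7553 = -36496096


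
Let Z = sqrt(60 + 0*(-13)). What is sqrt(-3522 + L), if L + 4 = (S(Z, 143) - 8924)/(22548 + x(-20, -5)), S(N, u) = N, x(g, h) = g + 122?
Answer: sqrt(-18091194636 + 453*sqrt(15))/2265 ≈ 59.383*I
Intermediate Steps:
x(g, h) = 122 + g
Z = 2*sqrt(15) (Z = sqrt(60 + 0) = sqrt(60) = 2*sqrt(15) ≈ 7.7460)
L = -49762/11325 + sqrt(15)/11325 (L = -4 + (2*sqrt(15) - 8924)/(22548 + (122 - 20)) = -4 + (-8924 + 2*sqrt(15))/(22548 + 102) = -4 + (-8924 + 2*sqrt(15))/22650 = -4 + (-8924 + 2*sqrt(15))*(1/22650) = -4 + (-4462/11325 + sqrt(15)/11325) = -49762/11325 + sqrt(15)/11325 ≈ -4.3937)
sqrt(-3522 + L) = sqrt(-3522 + (-49762/11325 + sqrt(15)/11325)) = sqrt(-39936412/11325 + sqrt(15)/11325)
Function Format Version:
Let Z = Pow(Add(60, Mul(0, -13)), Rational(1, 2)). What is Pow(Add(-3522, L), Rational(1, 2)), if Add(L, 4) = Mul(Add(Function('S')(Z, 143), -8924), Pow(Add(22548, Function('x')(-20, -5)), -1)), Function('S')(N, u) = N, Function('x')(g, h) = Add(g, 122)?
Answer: Mul(Rational(1, 2265), Pow(Add(-18091194636, Mul(453, Pow(15, Rational(1, 2)))), Rational(1, 2))) ≈ Mul(59.383, I)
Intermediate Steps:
Function('x')(g, h) = Add(122, g)
Z = Mul(2, Pow(15, Rational(1, 2))) (Z = Pow(Add(60, 0), Rational(1, 2)) = Pow(60, Rational(1, 2)) = Mul(2, Pow(15, Rational(1, 2))) ≈ 7.7460)
L = Add(Rational(-49762, 11325), Mul(Rational(1, 11325), Pow(15, Rational(1, 2)))) (L = Add(-4, Mul(Add(Mul(2, Pow(15, Rational(1, 2))), -8924), Pow(Add(22548, Add(122, -20)), -1))) = Add(-4, Mul(Add(-8924, Mul(2, Pow(15, Rational(1, 2)))), Pow(Add(22548, 102), -1))) = Add(-4, Mul(Add(-8924, Mul(2, Pow(15, Rational(1, 2)))), Pow(22650, -1))) = Add(-4, Mul(Add(-8924, Mul(2, Pow(15, Rational(1, 2)))), Rational(1, 22650))) = Add(-4, Add(Rational(-4462, 11325), Mul(Rational(1, 11325), Pow(15, Rational(1, 2))))) = Add(Rational(-49762, 11325), Mul(Rational(1, 11325), Pow(15, Rational(1, 2)))) ≈ -4.3937)
Pow(Add(-3522, L), Rational(1, 2)) = Pow(Add(-3522, Add(Rational(-49762, 11325), Mul(Rational(1, 11325), Pow(15, Rational(1, 2))))), Rational(1, 2)) = Pow(Add(Rational(-39936412, 11325), Mul(Rational(1, 11325), Pow(15, Rational(1, 2)))), Rational(1, 2))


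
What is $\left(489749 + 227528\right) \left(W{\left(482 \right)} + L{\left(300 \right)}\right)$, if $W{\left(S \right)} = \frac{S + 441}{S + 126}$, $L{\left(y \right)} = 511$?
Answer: $\frac{223511403247}{608} \approx 3.6762 \cdot 10^{8}$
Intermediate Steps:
$W{\left(S \right)} = \frac{441 + S}{126 + S}$
$\left(489749 + 227528\right) \left(W{\left(482 \right)} + L{\left(300 \right)}\right) = \left(489749 + 227528\right) \left(\frac{441 + 482}{126 + 482} + 511\right) = 717277 \left(\frac{1}{608} \cdot 923 + 511\right) = 717277 \left(\frac{923}{608} + 511\right) = 717277 \cdot \frac{311611}{608} = \frac{223511403247}{608}$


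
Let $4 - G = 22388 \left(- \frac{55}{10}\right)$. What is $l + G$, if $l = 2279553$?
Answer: $2402691$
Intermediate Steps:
$G = 123138$ ($G = 4 - 22388 \left(- \frac{55}{10}\right) = 4 - 22388 \left(\left(-55\right) \frac{1}{10}\right) = 4 - 22388 \left(- \frac{11}{2}\right) = 4 - -123134 = 4 + 123134 = 123138$)
$l + G = 2279553 + 123138 = 2402691$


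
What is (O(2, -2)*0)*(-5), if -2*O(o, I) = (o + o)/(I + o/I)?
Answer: 0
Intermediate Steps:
O(o, I) = -o/(I + o/I) (O(o, I) = -(o + o)/(2*(I + o/I)) = -2*o/(2*(I + o/I)) = -o/(I + o/I))
(O(2, -2)*0)*(-5) = (-1*(-2)*2/(2 + (-2)**2)*0)*(-5) = (-1*(-2)*2/(2 + 4)*0)*(-5) = (-1*(-2)*2/6*0)*(-5) = (-1*(-2)*2*1/6*0)*(-5) = ((2/3)*0)*(-5) = 0*(-5) = 0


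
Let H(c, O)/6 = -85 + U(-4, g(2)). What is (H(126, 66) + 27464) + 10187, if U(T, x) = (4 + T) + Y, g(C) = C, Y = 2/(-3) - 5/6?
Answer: 37132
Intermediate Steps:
Y = -3/2 (Y = 2*(-⅓) - 5*⅙ = -⅔ - ⅚ = -3/2 ≈ -1.5000)
U(T, x) = 5/2 + T (U(T, x) = (4 + T) - 3/2 = 5/2 + T)
H(c, O) = -519 (H(c, O) = 6*(-85 + (5/2 - 4)) = 6*(-85 - 3/2) = 6*(-173/2) = -519)
(H(126, 66) + 27464) + 10187 = (-519 + 27464) + 10187 = 26945 + 10187 = 37132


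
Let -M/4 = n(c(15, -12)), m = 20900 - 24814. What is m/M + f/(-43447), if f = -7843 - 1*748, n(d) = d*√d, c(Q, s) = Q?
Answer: 8591/43447 + 1957*√15/450 ≈ 17.041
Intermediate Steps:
m = -3914
n(d) = d^(3/2)
M = -60*√15 ≈ -232.38
f = -8591 (f = -7843 - 748 = -8591)
m/M + f/(-43447) = -3914*(-√15/900) - 8591/(-43447) = -(-1957)*√15/450 - 8591*(-1/43447) = 1957*√15/450 + 8591/43447 = 8591/43447 + 1957*√15/450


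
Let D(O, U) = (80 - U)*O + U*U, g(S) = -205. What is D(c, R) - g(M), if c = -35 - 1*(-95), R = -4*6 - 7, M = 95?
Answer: 7826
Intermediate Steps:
R = -31 (R = -24 - 7 = -31)
c = 60 (c = -35 + 95 = 60)
D(O, U) = U² + O*(80 - U) (D(O, U) = O*(80 - U) + U² = U² + O*(80 - U))
D(c, R) - g(M) = ((-31)² + 80*60 - 1*60*(-31)) - 1*(-205) = (961 + 4800 + 1860) + 205 = 7621 + 205 = 7826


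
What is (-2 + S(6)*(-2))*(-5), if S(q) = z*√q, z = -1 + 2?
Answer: 10 + 10*√6 ≈ 34.495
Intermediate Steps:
z = 1
S(q) = √q (S(q) = 1*√q = √q)
(-2 + S(6)*(-2))*(-5) = (-2 + √6*(-2))*(-5) = (-2 - 2*√6)*(-5) = 10 + 10*√6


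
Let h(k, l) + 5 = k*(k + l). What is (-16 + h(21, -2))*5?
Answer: 1890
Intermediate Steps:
h(k, l) = -5 + k*(k + l)
(-16 + h(21, -2))*5 = (-16 + (-5 + 21² + 21*(-2)))*5 = (-16 + (-5 + 441 - 42))*5 = (-16 + 394)*5 = 378*5 = 1890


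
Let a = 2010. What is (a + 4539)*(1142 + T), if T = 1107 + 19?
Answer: 14853132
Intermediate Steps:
T = 1126
(a + 4539)*(1142 + T) = (2010 + 4539)*(1142 + 1126) = 6549*2268 = 14853132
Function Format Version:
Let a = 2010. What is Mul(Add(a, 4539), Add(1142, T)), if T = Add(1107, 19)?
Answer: 14853132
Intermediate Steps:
T = 1126
Mul(Add(a, 4539), Add(1142, T)) = Mul(Add(2010, 4539), Add(1142, 1126)) = Mul(6549, 2268) = 14853132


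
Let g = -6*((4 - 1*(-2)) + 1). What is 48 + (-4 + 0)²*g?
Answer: -624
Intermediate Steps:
g = -42 (g = -6*((4 + 2) + 1) = -6*(6 + 1) = -6*7 = -42)
48 + (-4 + 0)²*g = 48 + (-4 + 0)²*(-42) = 48 + (-4)²*(-42) = 48 + 16*(-42) = 48 - 672 = -624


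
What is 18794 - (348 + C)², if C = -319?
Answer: 17953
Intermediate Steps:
18794 - (348 + C)² = 18794 - (348 - 319)² = 18794 - 1*29² = 18794 - 1*841 = 18794 - 841 = 17953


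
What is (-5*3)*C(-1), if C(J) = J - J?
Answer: 0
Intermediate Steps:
C(J) = 0
(-5*3)*C(-1) = -5*3*0 = -15*0 = 0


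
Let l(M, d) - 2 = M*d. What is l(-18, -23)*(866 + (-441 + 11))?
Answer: 181376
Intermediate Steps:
l(M, d) = 2 + M*d
l(-18, -23)*(866 + (-441 + 11)) = (2 - 18*(-23))*(866 + (-441 + 11)) = (2 + 414)*(866 - 430) = 416*436 = 181376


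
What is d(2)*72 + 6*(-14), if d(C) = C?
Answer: 60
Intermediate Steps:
d(2)*72 + 6*(-14) = 2*72 + 6*(-14) = 144 - 84 = 60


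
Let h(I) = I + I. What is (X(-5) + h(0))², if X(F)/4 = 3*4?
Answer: 2304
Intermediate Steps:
h(I) = 2*I
X(F) = 48 (X(F) = 4*(3*4) = 4*12 = 48)
(X(-5) + h(0))² = (48 + 2*0)² = (48 + 0)² = 48² = 2304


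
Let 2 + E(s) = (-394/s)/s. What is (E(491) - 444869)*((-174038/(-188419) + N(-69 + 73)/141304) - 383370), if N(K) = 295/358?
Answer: 391900969219960204506583718355/2297868445108715248 ≈ 1.7055e+11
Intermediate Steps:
N(K) = 295/358 (N(K) = 295*(1/358) = 295/358)
E(s) = -2 - 394/s² (E(s) = -2 + (-394/s)/s = -2 - 394/s²)
(E(491) - 444869)*((-174038/(-188419) + N(-69 + 73)/141304) - 383370) = ((-2 - 394/491²) - 444869)*((-174038/(-188419) + (295/358)/141304) - 383370) = ((-2 - 394*1/241081) - 444869)*((-174038*(-1/188419) + (295/358)*(1/141304)) - 383370) = ((-2 - 394/241081) - 444869)*((174038/188419 + 295/50586832) - 383370) = (-482556/241081 - 444869)*(8804086651221/9531520298608 - 383370) = -107249945945/241081*(-3654090132790697739/9531520298608) = 391900969219960204506583718355/2297868445108715248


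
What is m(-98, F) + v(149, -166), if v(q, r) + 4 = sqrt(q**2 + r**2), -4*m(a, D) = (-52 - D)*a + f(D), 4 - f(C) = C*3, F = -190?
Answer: 6467/2 + sqrt(49757) ≈ 3456.6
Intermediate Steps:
f(C) = 4 - 3*C (f(C) = 4 - C*3 = 4 - 3*C)
m(a, D) = -1 + 3*D/4 - a*(-52 - D)/4 (m(a, D) = -((-52 - D)*a + (4 - 3*D))/4 = -(a*(-52 - D) + (4 - 3*D))/4 = -(4 - 3*D + a*(-52 - D))/4 = -1 + 3*D/4 - a*(-52 - D)/4)
v(q, r) = -4 + sqrt(q**2 + r**2)
m(-98, F) + v(149, -166) = (-1 + 13*(-98) + (3/4)*(-190) + (1/4)*(-190)*(-98)) + (-4 + sqrt(149**2 + (-166)**2)) = (-1 - 1274 - 285/2 + 4655) + (-4 + sqrt(22201 + 27556)) = 6475/2 + (-4 + sqrt(49757)) = 6467/2 + sqrt(49757)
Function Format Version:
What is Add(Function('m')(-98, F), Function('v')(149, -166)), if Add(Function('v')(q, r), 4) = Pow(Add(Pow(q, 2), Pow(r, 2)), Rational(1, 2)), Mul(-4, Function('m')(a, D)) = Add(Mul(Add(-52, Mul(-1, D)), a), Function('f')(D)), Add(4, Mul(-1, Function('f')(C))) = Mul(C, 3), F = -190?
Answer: Add(Rational(6467, 2), Pow(49757, Rational(1, 2))) ≈ 3456.6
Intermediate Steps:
Function('f')(C) = Add(4, Mul(-3, C)) (Function('f')(C) = Add(4, Mul(-1, Mul(C, 3))) = Add(4, Mul(-1, Mul(3, C))) = Add(4, Mul(-3, C)))
Function('m')(a, D) = Add(-1, Mul(Rational(3, 4), D), Mul(Rational(-1, 4), a, Add(-52, Mul(-1, D)))) (Function('m')(a, D) = Mul(Rational(-1, 4), Add(Mul(Add(-52, Mul(-1, D)), a), Add(4, Mul(-3, D)))) = Mul(Rational(-1, 4), Add(Mul(a, Add(-52, Mul(-1, D))), Add(4, Mul(-3, D)))) = Mul(Rational(-1, 4), Add(4, Mul(-3, D), Mul(a, Add(-52, Mul(-1, D))))) = Add(-1, Mul(Rational(3, 4), D), Mul(Rational(-1, 4), a, Add(-52, Mul(-1, D)))))
Function('v')(q, r) = Add(-4, Pow(Add(Pow(q, 2), Pow(r, 2)), Rational(1, 2)))
Add(Function('m')(-98, F), Function('v')(149, -166)) = Add(Add(-1, Mul(13, -98), Mul(Rational(3, 4), -190), Mul(Rational(1, 4), -190, -98)), Add(-4, Pow(Add(Pow(149, 2), Pow(-166, 2)), Rational(1, 2)))) = Add(Add(-1, -1274, Rational(-285, 2), 4655), Add(-4, Pow(Add(22201, 27556), Rational(1, 2)))) = Add(Rational(6475, 2), Add(-4, Pow(49757, Rational(1, 2)))) = Add(Rational(6467, 2), Pow(49757, Rational(1, 2)))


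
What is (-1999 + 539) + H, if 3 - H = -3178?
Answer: 1721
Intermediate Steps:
H = 3181 (H = 3 - 1*(-3178) = 3 + 3178 = 3181)
(-1999 + 539) + H = (-1999 + 539) + 3181 = -1460 + 3181 = 1721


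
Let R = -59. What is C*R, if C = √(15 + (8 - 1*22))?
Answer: -59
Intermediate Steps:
C = 1 (C = √(15 + (8 - 22)) = √(15 - 14) = √1 = 1)
C*R = 1*(-59) = -59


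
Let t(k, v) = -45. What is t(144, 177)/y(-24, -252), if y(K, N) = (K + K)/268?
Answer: 1005/4 ≈ 251.25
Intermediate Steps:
y(K, N) = K/134 (y(K, N) = (2*K)*(1/268) = K/134)
t(144, 177)/y(-24, -252) = -45/((1/134)*(-24)) = -45/(-12/67) = -45*(-67/12) = 1005/4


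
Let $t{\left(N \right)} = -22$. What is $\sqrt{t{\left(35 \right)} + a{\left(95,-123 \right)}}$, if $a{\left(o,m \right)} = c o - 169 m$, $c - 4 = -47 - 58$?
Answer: $\sqrt{11170} \approx 105.69$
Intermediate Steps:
$c = -101$ ($c = 4 - 105 = -101$)
$a{\left(o,m \right)} = - 169 m - 101 o$ ($a{\left(o,m \right)} = - 101 o - 169 m = - 169 m - 101 o$)
$\sqrt{t{\left(35 \right)} + a{\left(95,-123 \right)}} = \sqrt{-22 - -11192} = \sqrt{-22 + \left(20787 - 9595\right)} = \sqrt{-22 + 11192} = \sqrt{11170}$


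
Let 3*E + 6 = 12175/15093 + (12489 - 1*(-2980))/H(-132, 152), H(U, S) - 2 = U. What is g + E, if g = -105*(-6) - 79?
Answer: 230743951/452790 ≈ 509.60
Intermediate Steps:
H(U, S) = 2 + U
E = -18743339/452790 (E = -2 + (12175/15093 + (12489 - 1*(-2980))/(2 - 132))/3 = -2 + (12175*(1/15093) + (12489 + 2980)/(-130))/3 = -2 + (12175/15093 + 15469*(-1/130))/3 = -2 + (12175/15093 - 15469/130)/3 = -2 + (1/3)*(-17837759/150930) = -2 - 17837759/452790 = -18743339/452790 ≈ -41.395)
g = 551 (g = 630 - 79 = 551)
g + E = 551 - 18743339/452790 = 230743951/452790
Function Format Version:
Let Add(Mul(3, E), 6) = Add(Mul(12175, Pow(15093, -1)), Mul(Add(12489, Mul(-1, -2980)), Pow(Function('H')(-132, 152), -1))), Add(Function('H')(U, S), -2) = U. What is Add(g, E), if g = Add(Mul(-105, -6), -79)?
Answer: Rational(230743951, 452790) ≈ 509.60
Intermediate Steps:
Function('H')(U, S) = Add(2, U)
E = Rational(-18743339, 452790) (E = Add(-2, Mul(Rational(1, 3), Add(Mul(12175, Pow(15093, -1)), Mul(Add(12489, Mul(-1, -2980)), Pow(Add(2, -132), -1))))) = Add(-2, Mul(Rational(1, 3), Add(Mul(12175, Rational(1, 15093)), Mul(Add(12489, 2980), Pow(-130, -1))))) = Add(-2, Mul(Rational(1, 3), Add(Rational(12175, 15093), Mul(15469, Rational(-1, 130))))) = Add(-2, Mul(Rational(1, 3), Add(Rational(12175, 15093), Rational(-15469, 130)))) = Add(-2, Mul(Rational(1, 3), Rational(-17837759, 150930))) = Add(-2, Rational(-17837759, 452790)) = Rational(-18743339, 452790) ≈ -41.395)
g = 551 (g = Add(630, -79) = 551)
Add(g, E) = Add(551, Rational(-18743339, 452790)) = Rational(230743951, 452790)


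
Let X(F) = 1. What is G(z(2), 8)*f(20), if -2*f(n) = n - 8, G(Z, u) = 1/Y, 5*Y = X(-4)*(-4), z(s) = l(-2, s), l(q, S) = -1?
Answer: 15/2 ≈ 7.5000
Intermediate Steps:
z(s) = -1
Y = -⅘ (Y = (1*(-4))/5 = (⅕)*(-4) = -⅘ ≈ -0.80000)
G(Z, u) = -5/4 (G(Z, u) = 1/(-⅘) = -5/4)
f(n) = 4 - n/2 (f(n) = -(n - 8)/2 = -(-8 + n)/2 = 4 - n/2)
G(z(2), 8)*f(20) = -5*(4 - ½*20)/4 = -5*(4 - 10)/4 = -5/4*(-6) = 15/2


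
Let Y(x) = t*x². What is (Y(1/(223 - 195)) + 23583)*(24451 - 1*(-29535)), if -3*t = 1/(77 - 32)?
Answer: 67375195239967/52920 ≈ 1.2732e+9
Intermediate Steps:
t = -1/135 (t = -1/(3*(77 - 32)) = -⅓/45 = -⅓*1/45 = -1/135 ≈ -0.0074074)
Y(x) = -x²/135
(Y(1/(223 - 195)) + 23583)*(24451 - 1*(-29535)) = (-1/(135*(223 - 195)²) + 23583)*(24451 - 1*(-29535)) = (-(1/28)²/135 + 23583)*(24451 + 29535) = (-(1/28)²/135 + 23583)*53986 = (-1/135*1/784 + 23583)*53986 = (-1/105840 + 23583)*53986 = (2496024719/105840)*53986 = 67375195239967/52920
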